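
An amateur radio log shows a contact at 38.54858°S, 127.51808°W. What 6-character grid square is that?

Offset from 180°W / 90°S: lon 52.4819°, lat 51.4514°.
Field (20°×10°, letters A–R): lon ⌊52.4819/20⌋ = 2 → C; lat ⌊51.4514/10⌋ = 5 → F.
Square (2°×1°, digits 0–9): lon ⌊12.4819/2⌋ = 6; lat ⌊1.4514/1⌋ = 1.
Subsquare (5′×2.5′, letters a–x): lon ⌊0.4819/0.0833333⌋ = 5 → f; lat ⌊0.4514/0.0416667⌋ = 10 → k.

CF61fk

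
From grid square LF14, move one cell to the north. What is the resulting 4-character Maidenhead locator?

Latitude square 4; +1 → 5.
The longitude characters are unchanged.

LF15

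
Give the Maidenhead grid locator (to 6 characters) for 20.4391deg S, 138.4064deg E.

Offset from 180°W / 90°S: lon 318.4064°, lat 69.5609°.
Field (20°×10°, letters A–R): 318.4064/20 → 15 → P, 69.5609/10 → 6 → G; chars PG.
Square (2°×1°, digits 0–9): 18.4064/2 → 9, 9.5609/1 → 9; chars 99.
Subsquare (5′×2.5′, letters a–x): 0.4064/0.0833333 → 4 → e, 0.5609/0.0416667 → 13 → n; chars en.

PG99en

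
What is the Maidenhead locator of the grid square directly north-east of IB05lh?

IB05mi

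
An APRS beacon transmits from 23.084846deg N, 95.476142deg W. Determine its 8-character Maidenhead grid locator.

Shift to the Maidenhead origin (180°W, 90°S): lon 84.52386, lat 113.08485.
Field (20°×10°, letters A–R): lon ⌊84.52386/20⌋ = 4 → E; lat ⌊113.08485/10⌋ = 11 → L.
Square (2°×1°, digits 0–9): lon ⌊4.52386/2⌋ = 2; lat ⌊3.08485/1⌋ = 3.
Subsquare (5′×2.5′, letters a–x): lon ⌊0.52386/0.0833333⌋ = 6 → g; lat ⌊0.08485/0.0416667⌋ = 2 → c.
Extended square (30″×15″, digits 0–9): lon ⌊0.02386/0.00833333⌋ = 2; lat ⌊0.00151/0.00416667⌋ = 0.

EL23gc20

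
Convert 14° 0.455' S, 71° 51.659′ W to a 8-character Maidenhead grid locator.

Add 180° to longitude and 90° to latitude: 108.13902, 75.99242.
Field (20°×10°, letters A–R): lon ⌊108.13902/20⌋ = 5 → F; lat ⌊75.99242/10⌋ = 7 → H.
Square (2°×1°, digits 0–9): lon ⌊8.13902/2⌋ = 4; lat ⌊5.99242/1⌋ = 5.
Subsquare (5′×2.5′, letters a–x): lon ⌊0.13902/0.0833333⌋ = 1 → b; lat ⌊0.99242/0.0416667⌋ = 23 → x.
Extended square (30″×15″, digits 0–9): lon ⌊0.05568/0.00833333⌋ = 6; lat ⌊0.03408/0.00416667⌋ = 8.

FH45bx68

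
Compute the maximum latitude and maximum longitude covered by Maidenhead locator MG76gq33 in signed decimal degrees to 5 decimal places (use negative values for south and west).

Field M=12, G=6: +12·20° lon, +6·10° lat → SW at lon 60°, lat -30°.
Square 7, 6: +7·2° lon, +6·1° lat → SW at lon 74°, lat -24°.
Subsquare g=6, q=16: +6·0.0833333° lon, +16·0.0416667° lat → SW at lon 74.5°, lat -23.3333°.
Extended square 3, 3: +3·0.00833333° lon, +3·0.00416667° lat → SW at lon 74.525°, lat -23.3208°.
Cell spans 0.00833333° lon × 0.00416667° lat. NE corner is SW corner plus one full cell.
latitude -23.31667, longitude 74.53333.

-23.31667, 74.53333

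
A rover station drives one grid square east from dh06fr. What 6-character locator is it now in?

DH06gr

Longitude subsquare f = 5; +1 → 6 = g.
The latitude characters are unchanged.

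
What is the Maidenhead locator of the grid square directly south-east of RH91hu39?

RH91hu48

Longitude extended square 3; +1 → 4.
Latitude extended square 9; −1 → 8.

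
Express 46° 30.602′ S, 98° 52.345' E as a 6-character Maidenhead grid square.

Shift to the Maidenhead origin (180°W, 90°S): lon 278.8724, lat 43.4900.
Field (20°×10°, letters A–R): lon ⌊278.8724/20⌋ = 13 → N; lat ⌊43.4900/10⌋ = 4 → E.
Square (2°×1°, digits 0–9): lon ⌊18.8724/2⌋ = 9; lat ⌊3.4900/1⌋ = 3.
Subsquare (5′×2.5′, letters a–x): lon ⌊0.8724/0.0833333⌋ = 10 → k; lat ⌊0.4900/0.0416667⌋ = 11 → l.

NE93kl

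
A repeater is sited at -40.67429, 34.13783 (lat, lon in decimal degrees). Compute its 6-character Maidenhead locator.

KE79bh

Add 180° to longitude and 90° to latitude: 214.1378, 49.3257.
Field (20°×10°, letters A–R): 214.1378/20 → 10 → K, 49.3257/10 → 4 → E; chars KE.
Square (2°×1°, digits 0–9): 14.1378/2 → 7, 9.3257/1 → 9; chars 79.
Subsquare (5′×2.5′, letters a–x): 0.1378/0.0833333 → 1 → b, 0.3257/0.0416667 → 7 → h; chars bh.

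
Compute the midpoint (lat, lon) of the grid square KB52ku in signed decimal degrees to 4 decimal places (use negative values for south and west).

Field K=10, B=1: +10·20° lon, +1·10° lat → SW at lon 20°, lat -80°.
Square 5, 2: +5·2° lon, +2·1° lat → SW at lon 30°, lat -78°.
Subsquare k=10, u=20: +10·0.0833333° lon, +20·0.0416667° lat → SW at lon 30.8333°, lat -77.1667°.
Cell spans 0.0833333° lon × 0.0416667° lat. Centre is SW corner plus half of each.
latitude -77.1458, longitude 30.8750.

-77.1458, 30.8750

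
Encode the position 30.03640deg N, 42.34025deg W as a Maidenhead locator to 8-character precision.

GM80ta98

Shift to the Maidenhead origin (180°W, 90°S): lon 137.65975, lat 120.03640.
Field: lon ⌊137.65975/20⌋ = 6 → G; lat ⌊120.03640/10⌋ = 12 → M.
Square: lon ⌊17.65975/2⌋ = 8; lat ⌊0.03640/1⌋ = 0.
Subsquare: lon ⌊1.65975/0.0833333⌋ = 19 → t; lat ⌊0.03640/0.0416667⌋ = 0 → a.
Extended square: lon ⌊0.07642/0.00833333⌋ = 9; lat ⌊0.03640/0.00416667⌋ = 8.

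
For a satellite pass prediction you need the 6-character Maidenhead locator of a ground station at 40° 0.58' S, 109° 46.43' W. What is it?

DE59cx

Shift to the Maidenhead origin (180°W, 90°S): lon 70.2262, lat 49.9903.
Field (20°×10°, letters A–R): lon ⌊70.2262/20⌋ = 3 → D; lat ⌊49.9903/10⌋ = 4 → E.
Square (2°×1°, digits 0–9): lon ⌊10.2262/2⌋ = 5; lat ⌊9.9903/1⌋ = 9.
Subsquare (5′×2.5′, letters a–x): lon ⌊0.2262/0.0833333⌋ = 2 → c; lat ⌊0.9903/0.0416667⌋ = 23 → x.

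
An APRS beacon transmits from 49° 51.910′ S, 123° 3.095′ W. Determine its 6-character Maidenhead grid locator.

Offset from 180°W / 90°S: lon 56.9484°, lat 40.1348°.
Field: 56.9484/20 → 2 → C, 40.1348/10 → 4 → E; chars CE.
Square: 16.9484/2 → 8, 0.1348/1 → 0; chars 80.
Subsquare: 0.9484/0.0833333 → 11 → l, 0.1348/0.0416667 → 3 → d; chars ld.

CE80ld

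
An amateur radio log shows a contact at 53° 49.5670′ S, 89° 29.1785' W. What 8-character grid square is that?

Shift to the Maidenhead origin (180°W, 90°S): lon 90.51369, lat 36.17388.
Field: 90.51369/20 → 4 → E, 36.17388/10 → 3 → D; chars ED.
Square: 10.51369/2 → 5, 6.17388/1 → 6; chars 56.
Subsquare: 0.51369/0.0833333 → 6 → g, 0.17388/0.0416667 → 4 → e; chars ge.
Extended square: 0.01369/0.00833333 → 1, 0.00722/0.00416667 → 1; chars 11.

ED56ge11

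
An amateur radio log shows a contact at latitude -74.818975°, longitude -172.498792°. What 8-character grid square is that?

AB35se03

Shift to the Maidenhead origin (180°W, 90°S): lon 7.50121, lat 15.18103.
Field: lon ⌊7.50121/20⌋ = 0 → A; lat ⌊15.18103/10⌋ = 1 → B.
Square: lon ⌊7.50121/2⌋ = 3; lat ⌊5.18103/1⌋ = 5.
Subsquare: lon ⌊1.50121/0.0833333⌋ = 18 → s; lat ⌊0.18103/0.0416667⌋ = 4 → e.
Extended square: lon ⌊0.00121/0.00833333⌋ = 0; lat ⌊0.01436/0.00416667⌋ = 3.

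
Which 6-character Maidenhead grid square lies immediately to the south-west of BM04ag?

AM94xf

Longitude subsquare a = 0; −1 → -1, wraps to 23 = x, carry into square.
Longitude square 0; −1 → -1, wraps to 9, carry into field.
Longitude field B = 1; −1 → 0 = A.
Latitude subsquare g = 6; −1 → 5 = f.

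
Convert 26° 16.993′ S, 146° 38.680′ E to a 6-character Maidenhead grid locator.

QG33hr

Offset from 180°W / 90°S: lon 326.6447°, lat 63.7168°.
Field: 326.6447/20 → 16 → Q, 63.7168/10 → 6 → G; chars QG.
Square: 6.6447/2 → 3, 3.7168/1 → 3; chars 33.
Subsquare: 0.6447/0.0833333 → 7 → h, 0.7168/0.0416667 → 17 → r; chars hr.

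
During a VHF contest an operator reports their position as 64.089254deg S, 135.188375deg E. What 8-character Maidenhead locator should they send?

PC75ov28

Add 180° to longitude and 90° to latitude: 315.18838, 25.91075.
Field: 315.18838/20 → 15 → P, 25.91075/10 → 2 → C; chars PC.
Square: 15.18838/2 → 7, 5.91075/1 → 5; chars 75.
Subsquare: 1.18838/0.0833333 → 14 → o, 0.91075/0.0416667 → 21 → v; chars ov.
Extended square: 0.02171/0.00833333 → 2, 0.03575/0.00416667 → 8; chars 28.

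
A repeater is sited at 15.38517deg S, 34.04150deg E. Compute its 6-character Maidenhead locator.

KH74ao

Offset from 180°W / 90°S: lon 214.0415°, lat 74.6148°.
Field (20°×10°, letters A–R): 214.0415/20 → 10 → K, 74.6148/10 → 7 → H; chars KH.
Square (2°×1°, digits 0–9): 14.0415/2 → 7, 4.6148/1 → 4; chars 74.
Subsquare (5′×2.5′, letters a–x): 0.0415/0.0833333 → 0 → a, 0.6148/0.0416667 → 14 → o; chars ao.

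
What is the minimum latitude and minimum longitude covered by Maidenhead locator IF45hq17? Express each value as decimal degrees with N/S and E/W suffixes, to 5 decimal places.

34.30417° S, 11.40833° W

Field I=8, F=5: +8·20° lon, +5·10° lat → SW at lon -20°, lat -40°.
Square 4, 5: +4·2° lon, +5·1° lat → SW at lon -12°, lat -35°.
Subsquare h=7, q=16: +7·0.0833333° lon, +16·0.0416667° lat → SW at lon -11.4167°, lat -34.3333°.
Extended square 1, 7: +1·0.00833333° lon, +7·0.00416667° lat → SW at lon -11.4083°, lat -34.3042°.
latitude 34.30417° S, longitude 11.40833° W.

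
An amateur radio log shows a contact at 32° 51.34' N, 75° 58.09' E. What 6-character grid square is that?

Add 180° to longitude and 90° to latitude: 255.9682, 122.8557.
Field: 255.9682/20 → 12 → M, 122.8557/10 → 12 → M; chars MM.
Square: 15.9682/2 → 7, 2.8557/1 → 2; chars 72.
Subsquare: 1.9682/0.0833333 → 23 → x, 0.8557/0.0416667 → 20 → u; chars xu.

MM72xu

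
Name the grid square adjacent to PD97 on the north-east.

QD08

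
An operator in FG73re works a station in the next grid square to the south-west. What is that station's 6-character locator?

FG73qd

Longitude subsquare r = 17; −1 → 16 = q.
Latitude subsquare e = 4; −1 → 3 = d.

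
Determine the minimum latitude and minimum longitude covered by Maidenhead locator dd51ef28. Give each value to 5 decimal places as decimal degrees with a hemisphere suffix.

Field D=3, D=3: +3·20° lon, +3·10° lat → SW at lon -120°, lat -60°.
Square 5, 1: +5·2° lon, +1·1° lat → SW at lon -110°, lat -59°.
Subsquare e=4, f=5: +4·0.0833333° lon, +5·0.0416667° lat → SW at lon -109.667°, lat -58.7917°.
Extended square 2, 8: +2·0.00833333° lon, +8·0.00416667° lat → SW at lon -109.65°, lat -58.7583°.
latitude 58.75833° S, longitude 109.65000° W.

58.75833° S, 109.65000° W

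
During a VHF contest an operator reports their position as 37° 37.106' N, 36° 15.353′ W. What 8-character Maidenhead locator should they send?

Add 180° to longitude and 90° to latitude: 143.74412, 127.61843.
Field (20°×10°, letters A–R): lon ⌊143.74412/20⌋ = 7 → H; lat ⌊127.61843/10⌋ = 12 → M.
Square (2°×1°, digits 0–9): lon ⌊3.74412/2⌋ = 1; lat ⌊7.61843/1⌋ = 7.
Subsquare (5′×2.5′, letters a–x): lon ⌊1.74412/0.0833333⌋ = 20 → u; lat ⌊0.61843/0.0416667⌋ = 14 → o.
Extended square (30″×15″, digits 0–9): lon ⌊0.07745/0.00833333⌋ = 9; lat ⌊0.03510/0.00416667⌋ = 8.

HM17uo98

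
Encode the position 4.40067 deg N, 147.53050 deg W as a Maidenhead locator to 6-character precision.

Offset from 180°W / 90°S: lon 32.4695°, lat 94.4007°.
Field: lon ⌊32.4695/20⌋ = 1 → B; lat ⌊94.4007/10⌋ = 9 → J.
Square: lon ⌊12.4695/2⌋ = 6; lat ⌊4.4007/1⌋ = 4.
Subsquare: lon ⌊0.4695/0.0833333⌋ = 5 → f; lat ⌊0.4007/0.0416667⌋ = 9 → j.

BJ64fj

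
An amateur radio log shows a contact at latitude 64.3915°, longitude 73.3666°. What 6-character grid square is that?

MP64qj

Offset from 180°W / 90°S: lon 253.3666°, lat 154.3915°.
Field: lon ⌊253.3666/20⌋ = 12 → M; lat ⌊154.3915/10⌋ = 15 → P.
Square: lon ⌊13.3666/2⌋ = 6; lat ⌊4.3915/1⌋ = 4.
Subsquare: lon ⌊1.3666/0.0833333⌋ = 16 → q; lat ⌊0.3915/0.0416667⌋ = 9 → j.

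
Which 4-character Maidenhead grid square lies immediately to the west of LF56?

LF46

Longitude square 5; −1 → 4.
The latitude characters are unchanged.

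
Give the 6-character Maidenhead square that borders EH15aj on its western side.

EH05xj

Longitude subsquare a = 0; −1 → -1, wraps to 23 = x, carry into square.
Longitude square 1; −1 → 0.
The latitude characters are unchanged.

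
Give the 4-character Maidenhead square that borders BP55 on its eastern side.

Longitude square 5; +1 → 6.
The latitude characters are unchanged.

BP65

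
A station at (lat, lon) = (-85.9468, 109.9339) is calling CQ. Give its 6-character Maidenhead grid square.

OA44xb

Shift to the Maidenhead origin (180°W, 90°S): lon 289.9339, lat 4.0532.
Field (20°×10°, letters A–R): 289.9339/20 → 14 → O, 4.0532/10 → 0 → A; chars OA.
Square (2°×1°, digits 0–9): 9.9339/2 → 4, 4.0532/1 → 4; chars 44.
Subsquare (5′×2.5′, letters a–x): 1.9339/0.0833333 → 23 → x, 0.0532/0.0416667 → 1 → b; chars xb.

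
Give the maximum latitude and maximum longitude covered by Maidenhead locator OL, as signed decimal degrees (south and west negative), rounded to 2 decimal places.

30.00, 120.00

Field O=14, L=11: +14·20° lon, +11·10° lat → SW at lon 100°, lat 20°.
Cell spans 20° lon × 10° lat. NE corner is SW corner plus one full cell.
latitude 30.00, longitude 120.00.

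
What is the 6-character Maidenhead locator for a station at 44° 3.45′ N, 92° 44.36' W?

EN34pb

Shift to the Maidenhead origin (180°W, 90°S): lon 87.2607, lat 134.0575.
Field: lon ⌊87.2607/20⌋ = 4 → E; lat ⌊134.0575/10⌋ = 13 → N.
Square: lon ⌊7.2607/2⌋ = 3; lat ⌊4.0575/1⌋ = 4.
Subsquare: lon ⌊1.2607/0.0833333⌋ = 15 → p; lat ⌊0.0575/0.0416667⌋ = 1 → b.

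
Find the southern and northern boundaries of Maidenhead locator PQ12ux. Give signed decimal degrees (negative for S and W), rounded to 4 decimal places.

Field P=15, Q=16: +15·20° lon, +16·10° lat → SW at lon 120°, lat 70°.
Square 1, 2: +1·2° lon, +2·1° lat → SW at lon 122°, lat 72°.
Subsquare u=20, x=23: +20·0.0833333° lon, +23·0.0416667° lat → SW at lon 123.667°, lat 72.9583°.
Cell spans 0.0833333° lon × 0.0416667° lat.
south 72.9583, north 73.0000.

72.9583, 73.0000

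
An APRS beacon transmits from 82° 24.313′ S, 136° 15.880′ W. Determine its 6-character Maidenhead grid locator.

CA17uo

Add 180° to longitude and 90° to latitude: 43.7353, 7.5948.
Field: 43.7353/20 → 2 → C, 7.5948/10 → 0 → A; chars CA.
Square: 3.7353/2 → 1, 7.5948/1 → 7; chars 17.
Subsquare: 1.7353/0.0833333 → 20 → u, 0.5948/0.0416667 → 14 → o; chars uo.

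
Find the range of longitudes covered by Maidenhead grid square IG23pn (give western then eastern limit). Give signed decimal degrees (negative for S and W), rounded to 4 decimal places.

-14.7500, -14.6667

Field I=8, G=6: +8·20° lon, +6·10° lat → SW at lon -20°, lat -30°.
Square 2, 3: +2·2° lon, +3·1° lat → SW at lon -16°, lat -27°.
Subsquare p=15, n=13: +15·0.0833333° lon, +13·0.0416667° lat → SW at lon -14.75°, lat -26.4583°.
Cell spans 0.0833333° lon × 0.0416667° lat.
west -14.7500, east -14.6667.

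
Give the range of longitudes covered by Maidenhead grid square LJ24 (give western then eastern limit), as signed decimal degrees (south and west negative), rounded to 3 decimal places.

44.000, 46.000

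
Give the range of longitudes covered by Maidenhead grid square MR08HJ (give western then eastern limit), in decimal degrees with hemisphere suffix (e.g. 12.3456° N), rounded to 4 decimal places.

Field M=12, R=17: +12·20° lon, +17·10° lat → SW at lon 60°, lat 80°.
Square 0, 8: +0·2° lon, +8·1° lat → SW at lon 60°, lat 88°.
Subsquare h=7, j=9: +7·0.0833333° lon, +9·0.0416667° lat → SW at lon 60.5833°, lat 88.375°.
Cell spans 0.0833333° lon × 0.0416667° lat.
west 60.5833° E, east 60.6667° E.

60.5833° E, 60.6667° E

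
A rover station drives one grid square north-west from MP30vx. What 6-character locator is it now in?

MP31ua

Longitude subsquare v = 21; −1 → 20 = u.
Latitude subsquare x = 23; +1 → 24, wraps to 0 = a, carry into square.
Latitude square 0; +1 → 1.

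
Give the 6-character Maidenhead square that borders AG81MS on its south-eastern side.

AG81nr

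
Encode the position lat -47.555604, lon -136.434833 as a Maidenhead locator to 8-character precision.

Add 180° to longitude and 90° to latitude: 43.56517, 42.44440.
Field: 43.56517/20 → 2 → C, 42.44440/10 → 4 → E; chars CE.
Square: 3.56517/2 → 1, 2.44440/1 → 2; chars 12.
Subsquare: 1.56517/0.0833333 → 18 → s, 0.44440/0.0416667 → 10 → k; chars sk.
Extended square: 0.06517/0.00833333 → 7, 0.02773/0.00416667 → 6; chars 76.

CE12sk76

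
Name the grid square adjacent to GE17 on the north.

GE18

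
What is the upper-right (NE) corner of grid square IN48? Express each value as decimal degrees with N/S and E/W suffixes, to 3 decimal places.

Field I=8, N=13: +8·20° lon, +13·10° lat → SW at lon -20°, lat 40°.
Square 4, 8: +4·2° lon, +8·1° lat → SW at lon -12°, lat 48°.
Cell spans 2° lon × 1° lat. NE corner is SW corner plus one full cell.
latitude 49.000° N, longitude 10.000° W.

49.000° N, 10.000° W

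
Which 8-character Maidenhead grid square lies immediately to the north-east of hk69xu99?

Longitude extended square 9; +1 → 10, wraps to 0, carry into subsquare.
Longitude subsquare x = 23; +1 → 24, wraps to 0 = a, carry into square.
Longitude square 6; +1 → 7.
Latitude extended square 9; +1 → 10, wraps to 0, carry into subsquare.
Latitude subsquare u = 20; +1 → 21 = v.

HK79av00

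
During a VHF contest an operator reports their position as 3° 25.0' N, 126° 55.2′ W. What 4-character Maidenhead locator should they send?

Add 180° to longitude and 90° to latitude: 53.08, 93.42.
Field (20°×10°, letters A–R): lon ⌊53.08/20⌋ = 2 → C; lat ⌊93.42/10⌋ = 9 → J.
Square (2°×1°, digits 0–9): lon ⌊13.08/2⌋ = 6; lat ⌊3.42/1⌋ = 3.

CJ63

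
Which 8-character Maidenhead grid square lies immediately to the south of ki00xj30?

KI00xi39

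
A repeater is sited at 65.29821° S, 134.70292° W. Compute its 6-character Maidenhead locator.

CC24pq

Offset from 180°W / 90°S: lon 45.2971°, lat 24.7018°.
Field: 45.2971/20 → 2 → C, 24.7018/10 → 2 → C; chars CC.
Square: 5.2971/2 → 2, 4.7018/1 → 4; chars 24.
Subsquare: 1.2971/0.0833333 → 15 → p, 0.7018/0.0416667 → 16 → q; chars pq.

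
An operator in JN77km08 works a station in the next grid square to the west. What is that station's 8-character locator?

Longitude extended square 0; −1 → -1, wraps to 9, carry into subsquare.
Longitude subsquare k = 10; −1 → 9 = j.
The latitude characters are unchanged.

JN77jm98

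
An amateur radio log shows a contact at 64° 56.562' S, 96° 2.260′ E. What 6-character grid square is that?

NC85ab

Shift to the Maidenhead origin (180°W, 90°S): lon 276.0377, lat 25.0573.
Field: lon ⌊276.0377/20⌋ = 13 → N; lat ⌊25.0573/10⌋ = 2 → C.
Square: lon ⌊16.0377/2⌋ = 8; lat ⌊5.0573/1⌋ = 5.
Subsquare: lon ⌊0.0377/0.0833333⌋ = 0 → a; lat ⌊0.0573/0.0416667⌋ = 1 → b.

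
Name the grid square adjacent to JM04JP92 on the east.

JM04kp02

Longitude extended square 9; +1 → 10, wraps to 0, carry into subsquare.
Longitude subsquare j = 9; +1 → 10 = k.
The latitude characters are unchanged.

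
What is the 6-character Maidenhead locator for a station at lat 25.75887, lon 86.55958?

Add 180° to longitude and 90° to latitude: 266.5596, 115.7589.
Field: 266.5596/20 → 13 → N, 115.7589/10 → 11 → L; chars NL.
Square: 6.5596/2 → 3, 5.7589/1 → 5; chars 35.
Subsquare: 0.5596/0.0833333 → 6 → g, 0.7589/0.0416667 → 18 → s; chars gs.

NL35gs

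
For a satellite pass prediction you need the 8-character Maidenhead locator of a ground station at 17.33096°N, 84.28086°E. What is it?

NK27dh39

Shift to the Maidenhead origin (180°W, 90°S): lon 264.28086, lat 107.33096.
Field: lon ⌊264.28086/20⌋ = 13 → N; lat ⌊107.33096/10⌋ = 10 → K.
Square: lon ⌊4.28086/2⌋ = 2; lat ⌊7.33096/1⌋ = 7.
Subsquare: lon ⌊0.28086/0.0833333⌋ = 3 → d; lat ⌊0.33096/0.0416667⌋ = 7 → h.
Extended square: lon ⌊0.03086/0.00833333⌋ = 3; lat ⌊0.03929/0.00416667⌋ = 9.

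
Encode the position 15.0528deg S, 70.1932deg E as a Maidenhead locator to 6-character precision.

MH54cw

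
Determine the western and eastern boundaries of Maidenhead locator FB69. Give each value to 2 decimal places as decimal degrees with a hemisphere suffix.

Field F=5, B=1: +5·20° lon, +1·10° lat → SW at lon -80°, lat -80°.
Square 6, 9: +6·2° lon, +9·1° lat → SW at lon -68°, lat -71°.
Cell spans 2° lon × 1° lat.
west 68.00° W, east 66.00° W.

68.00° W, 66.00° W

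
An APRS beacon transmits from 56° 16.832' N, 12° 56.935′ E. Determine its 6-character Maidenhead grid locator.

JO66lg

Shift to the Maidenhead origin (180°W, 90°S): lon 192.9489, lat 146.2805.
Field: lon ⌊192.9489/20⌋ = 9 → J; lat ⌊146.2805/10⌋ = 14 → O.
Square: lon ⌊12.9489/2⌋ = 6; lat ⌊6.2805/1⌋ = 6.
Subsquare: lon ⌊0.9489/0.0833333⌋ = 11 → l; lat ⌊0.2805/0.0416667⌋ = 6 → g.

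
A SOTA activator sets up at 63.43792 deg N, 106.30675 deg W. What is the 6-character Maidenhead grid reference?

Offset from 180°W / 90°S: lon 73.6933°, lat 153.4379°.
Field: 73.6933/20 → 3 → D, 153.4379/10 → 15 → P; chars DP.
Square: 13.6933/2 → 6, 3.4379/1 → 3; chars 63.
Subsquare: 1.6933/0.0833333 → 20 → u, 0.4379/0.0416667 → 10 → k; chars uk.

DP63uk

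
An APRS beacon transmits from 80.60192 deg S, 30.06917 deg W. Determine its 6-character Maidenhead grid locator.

HA49xj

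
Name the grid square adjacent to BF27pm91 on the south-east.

Longitude extended square 9; +1 → 10, wraps to 0, carry into subsquare.
Longitude subsquare p = 15; +1 → 16 = q.
Latitude extended square 1; −1 → 0.

BF27qm00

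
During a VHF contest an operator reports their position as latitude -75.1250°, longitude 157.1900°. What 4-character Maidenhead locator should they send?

QB84

Shift to the Maidenhead origin (180°W, 90°S): lon 337.19, lat 14.88.
Field (20°×10°, letters A–R): 337.19/20 → 16 → Q, 14.88/10 → 1 → B; chars QB.
Square (2°×1°, digits 0–9): 17.19/2 → 8, 4.88/1 → 4; chars 84.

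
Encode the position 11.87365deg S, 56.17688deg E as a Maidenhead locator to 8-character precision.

LH88cd10

Add 180° to longitude and 90° to latitude: 236.17688, 78.12635.
Field: 236.17688/20 → 11 → L, 78.12635/10 → 7 → H; chars LH.
Square: 16.17688/2 → 8, 8.12635/1 → 8; chars 88.
Subsquare: 0.17688/0.0833333 → 2 → c, 0.12635/0.0416667 → 3 → d; chars cd.
Extended square: 0.01021/0.00833333 → 1, 0.00135/0.00416667 → 0; chars 10.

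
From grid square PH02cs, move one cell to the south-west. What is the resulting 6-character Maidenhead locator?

PH02br

Longitude subsquare c = 2; −1 → 1 = b.
Latitude subsquare s = 18; −1 → 17 = r.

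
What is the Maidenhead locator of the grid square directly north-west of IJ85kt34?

IJ85kt25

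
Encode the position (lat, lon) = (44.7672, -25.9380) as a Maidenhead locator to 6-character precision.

Shift to the Maidenhead origin (180°W, 90°S): lon 154.0620, lat 134.7672.
Field: lon ⌊154.0620/20⌋ = 7 → H; lat ⌊134.7672/10⌋ = 13 → N.
Square: lon ⌊14.0620/2⌋ = 7; lat ⌊4.7672/1⌋ = 4.
Subsquare: lon ⌊0.0620/0.0833333⌋ = 0 → a; lat ⌊0.7672/0.0416667⌋ = 18 → s.

HN74as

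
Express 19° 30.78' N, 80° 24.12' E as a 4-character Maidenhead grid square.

NK09

Offset from 180°W / 90°S: lon 260.40°, lat 109.51°.
Field: lon ⌊260.40/20⌋ = 13 → N; lat ⌊109.51/10⌋ = 10 → K.
Square: lon ⌊0.40/2⌋ = 0; lat ⌊9.51/1⌋ = 9.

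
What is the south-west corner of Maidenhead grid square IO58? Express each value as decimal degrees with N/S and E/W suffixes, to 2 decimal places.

58.00° N, 10.00° W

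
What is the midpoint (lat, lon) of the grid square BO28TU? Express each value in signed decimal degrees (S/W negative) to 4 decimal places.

58.8542, -154.3750

Field B=1, O=14: +1·20° lon, +14·10° lat → SW at lon -160°, lat 50°.
Square 2, 8: +2·2° lon, +8·1° lat → SW at lon -156°, lat 58°.
Subsquare t=19, u=20: +19·0.0833333° lon, +20·0.0416667° lat → SW at lon -154.417°, lat 58.8333°.
Cell spans 0.0833333° lon × 0.0416667° lat. Centre is SW corner plus half of each.
latitude 58.8542, longitude -154.3750.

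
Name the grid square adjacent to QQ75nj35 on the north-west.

Longitude extended square 3; −1 → 2.
Latitude extended square 5; +1 → 6.

QQ75nj26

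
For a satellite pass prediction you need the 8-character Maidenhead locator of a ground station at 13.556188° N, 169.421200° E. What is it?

RK43rn03

Offset from 180°W / 90°S: lon 349.42120°, lat 103.55619°.
Field (20°×10°, letters A–R): lon ⌊349.42120/20⌋ = 17 → R; lat ⌊103.55619/10⌋ = 10 → K.
Square (2°×1°, digits 0–9): lon ⌊9.42120/2⌋ = 4; lat ⌊3.55619/1⌋ = 3.
Subsquare (5′×2.5′, letters a–x): lon ⌊1.42120/0.0833333⌋ = 17 → r; lat ⌊0.55619/0.0416667⌋ = 13 → n.
Extended square (30″×15″, digits 0–9): lon ⌊0.00453/0.00833333⌋ = 0; lat ⌊0.01452/0.00416667⌋ = 3.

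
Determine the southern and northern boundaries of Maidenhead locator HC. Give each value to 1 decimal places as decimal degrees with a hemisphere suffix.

70.0° S, 60.0° S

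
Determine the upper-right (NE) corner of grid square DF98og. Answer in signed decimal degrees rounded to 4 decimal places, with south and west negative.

Field D=3, F=5: +3·20° lon, +5·10° lat → SW at lon -120°, lat -40°.
Square 9, 8: +9·2° lon, +8·1° lat → SW at lon -102°, lat -32°.
Subsquare o=14, g=6: +14·0.0833333° lon, +6·0.0416667° lat → SW at lon -100.833°, lat -31.75°.
Cell spans 0.0833333° lon × 0.0416667° lat. NE corner is SW corner plus one full cell.
latitude -31.7083, longitude -100.7500.

-31.7083, -100.7500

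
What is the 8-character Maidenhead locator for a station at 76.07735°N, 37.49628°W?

Add 180° to longitude and 90° to latitude: 142.50372, 166.07735.
Field (20°×10°, letters A–R): lon ⌊142.50372/20⌋ = 7 → H; lat ⌊166.07735/10⌋ = 16 → Q.
Square (2°×1°, digits 0–9): lon ⌊2.50372/2⌋ = 1; lat ⌊6.07735/1⌋ = 6.
Subsquare (5′×2.5′, letters a–x): lon ⌊0.50372/0.0833333⌋ = 6 → g; lat ⌊0.07735/0.0416667⌋ = 1 → b.
Extended square (30″×15″, digits 0–9): lon ⌊0.00372/0.00833333⌋ = 0; lat ⌊0.03568/0.00416667⌋ = 8.

HQ16gb08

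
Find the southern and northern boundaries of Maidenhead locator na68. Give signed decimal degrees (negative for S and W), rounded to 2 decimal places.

Field N=13, A=0: +13·20° lon, +0·10° lat → SW at lon 80°, lat -90°.
Square 6, 8: +6·2° lon, +8·1° lat → SW at lon 92°, lat -82°.
Cell spans 2° lon × 1° lat.
south -82.00, north -81.00.

-82.00, -81.00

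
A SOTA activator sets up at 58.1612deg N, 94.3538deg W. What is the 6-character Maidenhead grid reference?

EO28td

Add 180° to longitude and 90° to latitude: 85.6462, 148.1612.
Field: lon ⌊85.6462/20⌋ = 4 → E; lat ⌊148.1612/10⌋ = 14 → O.
Square: lon ⌊5.6462/2⌋ = 2; lat ⌊8.1612/1⌋ = 8.
Subsquare: lon ⌊1.6462/0.0833333⌋ = 19 → t; lat ⌊0.1612/0.0416667⌋ = 3 → d.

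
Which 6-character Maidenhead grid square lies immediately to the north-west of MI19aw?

MI09xx

Longitude subsquare a = 0; −1 → -1, wraps to 23 = x, carry into square.
Longitude square 1; −1 → 0.
Latitude subsquare w = 22; +1 → 23 = x.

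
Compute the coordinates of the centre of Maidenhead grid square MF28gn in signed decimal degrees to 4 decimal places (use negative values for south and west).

Field M=12, F=5: +12·20° lon, +5·10° lat → SW at lon 60°, lat -40°.
Square 2, 8: +2·2° lon, +8·1° lat → SW at lon 64°, lat -32°.
Subsquare g=6, n=13: +6·0.0833333° lon, +13·0.0416667° lat → SW at lon 64.5°, lat -31.4583°.
Cell spans 0.0833333° lon × 0.0416667° lat. Centre is SW corner plus half of each.
latitude -31.4375, longitude 64.5417.

-31.4375, 64.5417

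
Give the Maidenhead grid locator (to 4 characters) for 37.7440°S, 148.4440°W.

Offset from 180°W / 90°S: lon 31.56°, lat 52.26°.
Field: 31.56/20 → 1 → B, 52.26/10 → 5 → F; chars BF.
Square: 11.56/2 → 5, 2.26/1 → 2; chars 52.

BF52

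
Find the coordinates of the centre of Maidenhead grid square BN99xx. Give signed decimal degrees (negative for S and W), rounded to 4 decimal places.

49.9792, -140.0417

Field B=1, N=13: +1·20° lon, +13·10° lat → SW at lon -160°, lat 40°.
Square 9, 9: +9·2° lon, +9·1° lat → SW at lon -142°, lat 49°.
Subsquare x=23, x=23: +23·0.0833333° lon, +23·0.0416667° lat → SW at lon -140.083°, lat 49.9583°.
Cell spans 0.0833333° lon × 0.0416667° lat. Centre is SW corner plus half of each.
latitude 49.9792, longitude -140.0417.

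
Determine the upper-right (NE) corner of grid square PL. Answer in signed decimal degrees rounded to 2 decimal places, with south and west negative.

Field P=15, L=11: +15·20° lon, +11·10° lat → SW at lon 120°, lat 20°.
Cell spans 20° lon × 10° lat. NE corner is SW corner plus one full cell.
latitude 30.00, longitude 140.00.

30.00, 140.00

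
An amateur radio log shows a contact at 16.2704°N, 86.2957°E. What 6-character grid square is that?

NK36dg

Add 180° to longitude and 90° to latitude: 266.2957, 106.2704.
Field (20°×10°, letters A–R): lon ⌊266.2957/20⌋ = 13 → N; lat ⌊106.2704/10⌋ = 10 → K.
Square (2°×1°, digits 0–9): lon ⌊6.2957/2⌋ = 3; lat ⌊6.2704/1⌋ = 6.
Subsquare (5′×2.5′, letters a–x): lon ⌊0.2957/0.0833333⌋ = 3 → d; lat ⌊0.2704/0.0416667⌋ = 6 → g.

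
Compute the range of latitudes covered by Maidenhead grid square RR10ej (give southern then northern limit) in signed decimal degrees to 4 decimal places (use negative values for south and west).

Field R=17, R=17: +17·20° lon, +17·10° lat → SW at lon 160°, lat 80°.
Square 1, 0: +1·2° lon, +0·1° lat → SW at lon 162°, lat 80°.
Subsquare e=4, j=9: +4·0.0833333° lon, +9·0.0416667° lat → SW at lon 162.333°, lat 80.375°.
Cell spans 0.0833333° lon × 0.0416667° lat.
south 80.3750, north 80.4167.

80.3750, 80.4167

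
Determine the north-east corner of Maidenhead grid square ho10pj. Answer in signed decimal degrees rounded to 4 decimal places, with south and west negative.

50.4167, -36.6667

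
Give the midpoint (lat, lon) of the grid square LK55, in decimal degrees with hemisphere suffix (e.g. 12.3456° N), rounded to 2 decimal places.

Field L=11, K=10: +11·20° lon, +10·10° lat → SW at lon 40°, lat 10°.
Square 5, 5: +5·2° lon, +5·1° lat → SW at lon 50°, lat 15°.
Cell spans 2° lon × 1° lat. Centre is SW corner plus half of each.
latitude 15.50° N, longitude 51.00° E.

15.50° N, 51.00° E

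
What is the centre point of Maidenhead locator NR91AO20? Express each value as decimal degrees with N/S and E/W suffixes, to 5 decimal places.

81.58542° N, 98.02083° E

Field N=13, R=17: +13·20° lon, +17·10° lat → SW at lon 80°, lat 80°.
Square 9, 1: +9·2° lon, +1·1° lat → SW at lon 98°, lat 81°.
Subsquare a=0, o=14: +0·0.0833333° lon, +14·0.0416667° lat → SW at lon 98°, lat 81.5833°.
Extended square 2, 0: +2·0.00833333° lon, +0·0.00416667° lat → SW at lon 98.0167°, lat 81.5833°.
Cell spans 0.00833333° lon × 0.00416667° lat. Centre is SW corner plus half of each.
latitude 81.58542° N, longitude 98.02083° E.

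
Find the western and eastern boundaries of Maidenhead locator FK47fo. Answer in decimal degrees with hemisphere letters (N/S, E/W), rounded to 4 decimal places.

71.5833° W, 71.5000° W

Field F=5, K=10: +5·20° lon, +10·10° lat → SW at lon -80°, lat 10°.
Square 4, 7: +4·2° lon, +7·1° lat → SW at lon -72°, lat 17°.
Subsquare f=5, o=14: +5·0.0833333° lon, +14·0.0416667° lat → SW at lon -71.5833°, lat 17.5833°.
Cell spans 0.0833333° lon × 0.0416667° lat.
west 71.5833° W, east 71.5000° W.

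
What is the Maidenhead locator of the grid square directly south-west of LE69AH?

Longitude subsquare a = 0; −1 → -1, wraps to 23 = x, carry into square.
Longitude square 6; −1 → 5.
Latitude subsquare h = 7; −1 → 6 = g.

LE59xg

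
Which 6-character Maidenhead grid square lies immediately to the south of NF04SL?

NF04sk

Latitude subsquare l = 11; −1 → 10 = k.
The longitude characters are unchanged.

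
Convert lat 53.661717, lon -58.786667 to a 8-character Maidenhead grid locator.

Add 180° to longitude and 90° to latitude: 121.21333, 143.66172.
Field: 121.21333/20 → 6 → G, 143.66172/10 → 14 → O; chars GO.
Square: 1.21333/2 → 0, 3.66172/1 → 3; chars 03.
Subsquare: 1.21333/0.0833333 → 14 → o, 0.66172/0.0416667 → 15 → p; chars op.
Extended square: 0.04667/0.00833333 → 5, 0.03672/0.00416667 → 8; chars 58.

GO03op58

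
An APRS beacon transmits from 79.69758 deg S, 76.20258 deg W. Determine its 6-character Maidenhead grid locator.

FB10vh

Offset from 180°W / 90°S: lon 103.7974°, lat 10.3024°.
Field: 103.7974/20 → 5 → F, 10.3024/10 → 1 → B; chars FB.
Square: 3.7974/2 → 1, 0.3024/1 → 0; chars 10.
Subsquare: 1.7974/0.0833333 → 21 → v, 0.3024/0.0416667 → 7 → h; chars vh.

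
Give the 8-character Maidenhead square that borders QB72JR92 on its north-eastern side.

QB72kr03

Longitude extended square 9; +1 → 10, wraps to 0, carry into subsquare.
Longitude subsquare j = 9; +1 → 10 = k.
Latitude extended square 2; +1 → 3.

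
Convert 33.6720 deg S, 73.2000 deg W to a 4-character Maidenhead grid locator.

FF36

Offset from 180°W / 90°S: lon 106.80°, lat 56.33°.
Field: lon ⌊106.80/20⌋ = 5 → F; lat ⌊56.33/10⌋ = 5 → F.
Square: lon ⌊6.80/2⌋ = 3; lat ⌊6.33/1⌋ = 6.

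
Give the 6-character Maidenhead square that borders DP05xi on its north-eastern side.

DP15aj

Longitude subsquare x = 23; +1 → 24, wraps to 0 = a, carry into square.
Longitude square 0; +1 → 1.
Latitude subsquare i = 8; +1 → 9 = j.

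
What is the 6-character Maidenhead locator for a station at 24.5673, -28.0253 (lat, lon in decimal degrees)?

Offset from 180°W / 90°S: lon 151.9747°, lat 114.5673°.
Field: 151.9747/20 → 7 → H, 114.5673/10 → 11 → L; chars HL.
Square: 11.9747/2 → 5, 4.5673/1 → 4; chars 54.
Subsquare: 1.9747/0.0833333 → 23 → x, 0.5673/0.0416667 → 13 → n; chars xn.

HL54xn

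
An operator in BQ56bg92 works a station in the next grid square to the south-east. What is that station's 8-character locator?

Longitude extended square 9; +1 → 10, wraps to 0, carry into subsquare.
Longitude subsquare b = 1; +1 → 2 = c.
Latitude extended square 2; −1 → 1.

BQ56cg01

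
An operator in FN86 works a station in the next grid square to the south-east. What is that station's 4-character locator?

FN95

Longitude square 8; +1 → 9.
Latitude square 6; −1 → 5.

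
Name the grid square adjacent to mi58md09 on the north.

MI58me00

Latitude extended square 9; +1 → 10, wraps to 0, carry into subsquare.
Latitude subsquare d = 3; +1 → 4 = e.
The longitude characters are unchanged.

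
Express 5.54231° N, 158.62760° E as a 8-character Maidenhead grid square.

Shift to the Maidenhead origin (180°W, 90°S): lon 338.62760, lat 95.54231.
Field (20°×10°, letters A–R): lon ⌊338.62760/20⌋ = 16 → Q; lat ⌊95.54231/10⌋ = 9 → J.
Square (2°×1°, digits 0–9): lon ⌊18.62760/2⌋ = 9; lat ⌊5.54231/1⌋ = 5.
Subsquare (5′×2.5′, letters a–x): lon ⌊0.62760/0.0833333⌋ = 7 → h; lat ⌊0.54231/0.0416667⌋ = 13 → n.
Extended square (30″×15″, digits 0–9): lon ⌊0.04427/0.00833333⌋ = 5; lat ⌊0.00064/0.00416667⌋ = 0.

QJ95hn50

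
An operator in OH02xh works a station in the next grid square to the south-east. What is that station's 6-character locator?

OH12ag

Longitude subsquare x = 23; +1 → 24, wraps to 0 = a, carry into square.
Longitude square 0; +1 → 1.
Latitude subsquare h = 7; −1 → 6 = g.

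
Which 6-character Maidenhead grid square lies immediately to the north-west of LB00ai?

Longitude subsquare a = 0; −1 → -1, wraps to 23 = x, carry into square.
Longitude square 0; −1 → -1, wraps to 9, carry into field.
Longitude field L = 11; −1 → 10 = K.
Latitude subsquare i = 8; +1 → 9 = j.

KB90xj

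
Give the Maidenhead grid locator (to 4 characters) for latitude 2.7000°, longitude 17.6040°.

JJ82

Offset from 180°W / 90°S: lon 197.60°, lat 92.70°.
Field (20°×10°, letters A–R): lon ⌊197.60/20⌋ = 9 → J; lat ⌊92.70/10⌋ = 9 → J.
Square (2°×1°, digits 0–9): lon ⌊17.60/2⌋ = 8; lat ⌊2.70/1⌋ = 2.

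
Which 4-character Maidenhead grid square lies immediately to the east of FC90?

Longitude square 9; +1 → 10, wraps to 0, carry into field.
Longitude field F = 5; +1 → 6 = G.
The latitude characters are unchanged.

GC00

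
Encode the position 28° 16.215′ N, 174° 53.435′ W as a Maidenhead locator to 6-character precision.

Offset from 180°W / 90°S: lon 5.1094°, lat 118.2703°.
Field: 5.1094/20 → 0 → A, 118.2703/10 → 11 → L; chars AL.
Square: 5.1094/2 → 2, 8.2703/1 → 8; chars 28.
Subsquare: 1.1094/0.0833333 → 13 → n, 0.2703/0.0416667 → 6 → g; chars ng.

AL28ng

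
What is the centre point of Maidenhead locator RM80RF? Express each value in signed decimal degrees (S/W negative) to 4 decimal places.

30.2292, 177.4583

Field R=17, M=12: +17·20° lon, +12·10° lat → SW at lon 160°, lat 30°.
Square 8, 0: +8·2° lon, +0·1° lat → SW at lon 176°, lat 30°.
Subsquare r=17, f=5: +17·0.0833333° lon, +5·0.0416667° lat → SW at lon 177.417°, lat 30.2083°.
Cell spans 0.0833333° lon × 0.0416667° lat. Centre is SW corner plus half of each.
latitude 30.2292, longitude 177.4583.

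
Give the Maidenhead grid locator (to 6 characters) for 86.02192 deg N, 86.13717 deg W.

Add 180° to longitude and 90° to latitude: 93.8628, 176.0219.
Field (20°×10°, letters A–R): lon ⌊93.8628/20⌋ = 4 → E; lat ⌊176.0219/10⌋ = 17 → R.
Square (2°×1°, digits 0–9): lon ⌊13.8628/2⌋ = 6; lat ⌊6.0219/1⌋ = 6.
Subsquare (5′×2.5′, letters a–x): lon ⌊1.8628/0.0833333⌋ = 22 → w; lat ⌊0.0219/0.0416667⌋ = 0 → a.

ER66wa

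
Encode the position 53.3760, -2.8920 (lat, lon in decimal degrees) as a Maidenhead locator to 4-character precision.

Add 180° to longitude and 90° to latitude: 177.11, 143.38.
Field: 177.11/20 → 8 → I, 143.38/10 → 14 → O; chars IO.
Square: 17.11/2 → 8, 3.38/1 → 3; chars 83.

IO83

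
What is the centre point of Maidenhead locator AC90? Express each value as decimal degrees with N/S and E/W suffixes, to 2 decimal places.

Field A=0, C=2: +0·20° lon, +2·10° lat → SW at lon -180°, lat -70°.
Square 9, 0: +9·2° lon, +0·1° lat → SW at lon -162°, lat -70°.
Cell spans 2° lon × 1° lat. Centre is SW corner plus half of each.
latitude 69.50° S, longitude 161.00° W.

69.50° S, 161.00° W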